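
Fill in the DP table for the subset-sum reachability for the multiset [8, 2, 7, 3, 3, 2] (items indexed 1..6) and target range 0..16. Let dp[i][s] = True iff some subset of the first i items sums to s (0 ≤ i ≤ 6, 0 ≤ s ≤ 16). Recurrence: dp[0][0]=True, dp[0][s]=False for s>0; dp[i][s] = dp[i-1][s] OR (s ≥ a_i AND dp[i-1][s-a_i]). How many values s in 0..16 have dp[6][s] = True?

16

i\s   0   1   2   3   4   5   6   7   8   9  10  11  12  13  14  15  16
  0   T   F   F   F   F   F   F   F   F   F   F   F   F   F   F   F   F
  1   T   F   F   F   F   F   F   F   T   F   F   F   F   F   F   F   F
  2   T   F   T   F   F   F   F   F   T   F   T   F   F   F   F   F   F
  3   T   F   T   F   F   F   F   T   T   T   T   F   F   F   F   T   F
  4   T   F   T   T   F   T   F   T   T   T   T   T   T   T   F   T   F
  5   T   F   T   T   F   T   T   T   T   T   T   T   T   T   T   T   T
  6   T   F   T   T   T   T   T   T   T   T   T   T   T   T   T   T   T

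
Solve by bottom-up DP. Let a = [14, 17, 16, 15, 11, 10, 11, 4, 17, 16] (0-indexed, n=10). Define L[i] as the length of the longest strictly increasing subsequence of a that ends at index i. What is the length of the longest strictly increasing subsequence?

   i    0    1    2    3    4    5    6    7    8    9
a[i]   14   17   16   15   11   10   11    4   17   16
L[i]    1    2    2    2    1    1    2    1    3    3

3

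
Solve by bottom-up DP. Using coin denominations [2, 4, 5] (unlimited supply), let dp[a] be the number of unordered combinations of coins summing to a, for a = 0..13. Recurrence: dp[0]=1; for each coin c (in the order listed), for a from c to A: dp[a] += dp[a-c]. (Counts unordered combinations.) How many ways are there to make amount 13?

3

after  coin     0     1     2     3     4     5     6     7     8     9    10    11    12    13
          2     1     0     1     0     1     0     1     0     1     0     1     0     1     0
          4     1     0     1     0     2     0     2     0     3     0     3     0     4     0
          5     1     0     1     0     2     1     2     1     3     2     4     2     5     3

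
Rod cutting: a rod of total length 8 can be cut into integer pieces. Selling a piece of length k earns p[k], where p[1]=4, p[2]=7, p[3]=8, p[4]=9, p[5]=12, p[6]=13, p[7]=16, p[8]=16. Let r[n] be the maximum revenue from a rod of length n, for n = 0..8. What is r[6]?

24

   n    0    1    2    3    4    5    6    7    8
r[n]    0    4    8   12   16   20   24   28   32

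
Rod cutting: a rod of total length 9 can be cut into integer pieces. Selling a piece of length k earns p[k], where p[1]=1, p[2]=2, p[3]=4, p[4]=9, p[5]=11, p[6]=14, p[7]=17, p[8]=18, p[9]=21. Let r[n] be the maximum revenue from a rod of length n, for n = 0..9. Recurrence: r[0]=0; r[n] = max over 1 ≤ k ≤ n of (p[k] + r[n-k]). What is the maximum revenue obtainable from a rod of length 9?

21

   n    0    1    2    3    4    5    6    7    8    9
r[n]    0    1    2    4    9   11   14   17   18   21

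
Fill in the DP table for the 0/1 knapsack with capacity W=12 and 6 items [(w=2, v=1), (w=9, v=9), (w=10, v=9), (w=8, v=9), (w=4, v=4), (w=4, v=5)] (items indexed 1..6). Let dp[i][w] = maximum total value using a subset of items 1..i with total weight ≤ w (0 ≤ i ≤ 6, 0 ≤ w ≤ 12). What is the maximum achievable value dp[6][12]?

i\w   0   1   2   3   4   5   6   7   8   9  10  11  12
  0   0   0   0   0   0   0   0   0   0   0   0   0   0
  1   0   0   1   1   1   1   1   1   1   1   1   1   1
  2   0   0   1   1   1   1   1   1   1   9   9  10  10
  3   0   0   1   1   1   1   1   1   1   9   9  10  10
  4   0   0   1   1   1   1   1   1   9   9  10  10  10
  5   0   0   1   1   4   4   5   5   9   9  10  10  13
  6   0   0   1   1   5   5   6   6   9   9  10  10  14

14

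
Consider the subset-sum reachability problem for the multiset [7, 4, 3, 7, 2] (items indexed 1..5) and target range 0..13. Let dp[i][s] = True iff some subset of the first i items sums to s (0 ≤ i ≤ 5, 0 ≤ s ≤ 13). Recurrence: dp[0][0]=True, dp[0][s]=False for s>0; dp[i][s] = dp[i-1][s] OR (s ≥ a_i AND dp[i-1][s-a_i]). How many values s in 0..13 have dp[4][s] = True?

i\s   0   1   2   3   4   5   6   7   8   9  10  11  12  13
  0   T   F   F   F   F   F   F   F   F   F   F   F   F   F
  1   T   F   F   F   F   F   F   T   F   F   F   F   F   F
  2   T   F   F   F   T   F   F   T   F   F   F   T   F   F
  3   T   F   F   T   T   F   F   T   F   F   T   T   F   F
  4   T   F   F   T   T   F   F   T   F   F   T   T   F   F
  5   T   F   T   T   T   T   T   T   F   T   T   T   T   T

6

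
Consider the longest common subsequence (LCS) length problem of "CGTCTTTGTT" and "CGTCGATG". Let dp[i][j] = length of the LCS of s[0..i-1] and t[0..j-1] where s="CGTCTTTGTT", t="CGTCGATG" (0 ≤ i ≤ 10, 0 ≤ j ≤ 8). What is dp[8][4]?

4

   ''  C  G  T  C  G  A  T  G
''  0  0  0  0  0  0  0  0  0
 C  0  1  1  1  1  1  1  1  1
 G  0  1  2  2  2  2  2  2  2
 T  0  1  2  3  3  3  3  3  3
 C  0  1  2  3  4  4  4  4  4
 T  0  1  2  3  4  4  4  5  5
 T  0  1  2  3  4  4  4  5  5
 T  0  1  2  3  4  4  4  5  5
 G  0  1  2  3  4  5  5  5  6
 T  0  1  2  3  4  5  5  6  6
 T  0  1  2  3  4  5  5  6  6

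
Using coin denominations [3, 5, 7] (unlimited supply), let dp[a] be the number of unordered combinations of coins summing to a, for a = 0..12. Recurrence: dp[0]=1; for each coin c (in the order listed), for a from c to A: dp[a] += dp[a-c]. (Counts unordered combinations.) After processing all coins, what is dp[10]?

2

after  coin     0     1     2     3     4     5     6     7     8     9    10    11    12
          3     1     0     0     1     0     0     1     0     0     1     0     0     1
          5     1     0     0     1     0     1     1     0     1     1     1     1     1
          7     1     0     0     1     0     1     1     1     1     1     2     1     2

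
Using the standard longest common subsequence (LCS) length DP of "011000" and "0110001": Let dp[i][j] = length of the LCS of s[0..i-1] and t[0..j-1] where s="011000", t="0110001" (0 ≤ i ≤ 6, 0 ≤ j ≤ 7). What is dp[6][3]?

3

   ''  0  1  1  0  0  0  1
''  0  0  0  0  0  0  0  0
 0  0  1  1  1  1  1  1  1
 1  0  1  2  2  2  2  2  2
 1  0  1  2  3  3  3  3  3
 0  0  1  2  3  4  4  4  4
 0  0  1  2  3  4  5  5  5
 0  0  1  2  3  4  5  6  6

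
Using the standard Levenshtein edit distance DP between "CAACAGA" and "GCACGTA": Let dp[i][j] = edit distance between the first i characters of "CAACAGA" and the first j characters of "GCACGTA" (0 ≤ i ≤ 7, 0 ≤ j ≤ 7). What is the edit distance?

   ''  G  C  A  C  G  T  A
''  0  1  2  3  4  5  6  7
 C  1  1  1  2  3  4  5  6
 A  2  2  2  1  2  3  4  5
 A  3  3  3  2  2  3  4  4
 C  4  4  3  3  2  3  4  5
 A  5  5  4  3  3  3  4  4
 G  6  5  5  4  4  3  4  5
 A  7  6  6  5  5  4  4  4

4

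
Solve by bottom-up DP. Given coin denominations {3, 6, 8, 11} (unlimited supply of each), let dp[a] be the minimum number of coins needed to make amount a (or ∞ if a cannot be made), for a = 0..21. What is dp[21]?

 a  0  1  2  3  4  5  6  7  8  9 10 11 12 13 14 15 16 17 18 19 20 21
dp  0  -  -  1  -  -  1  -  1  2  -  1  2  -  2  3  2  2  3  2  3  4
(- denotes ∞ / unreachable)

4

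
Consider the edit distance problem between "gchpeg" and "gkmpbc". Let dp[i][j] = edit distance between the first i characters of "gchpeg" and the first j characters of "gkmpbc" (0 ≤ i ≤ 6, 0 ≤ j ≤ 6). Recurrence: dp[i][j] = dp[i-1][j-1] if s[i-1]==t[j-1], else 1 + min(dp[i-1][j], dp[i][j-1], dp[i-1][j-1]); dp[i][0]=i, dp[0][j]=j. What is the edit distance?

   ''  g  k  m  p  b  c
''  0  1  2  3  4  5  6
 g  1  0  1  2  3  4  5
 c  2  1  1  2  3  4  4
 h  3  2  2  2  3  4  5
 p  4  3  3  3  2  3  4
 e  5  4  4  4  3  3  4
 g  6  5  5  5  4  4  4

4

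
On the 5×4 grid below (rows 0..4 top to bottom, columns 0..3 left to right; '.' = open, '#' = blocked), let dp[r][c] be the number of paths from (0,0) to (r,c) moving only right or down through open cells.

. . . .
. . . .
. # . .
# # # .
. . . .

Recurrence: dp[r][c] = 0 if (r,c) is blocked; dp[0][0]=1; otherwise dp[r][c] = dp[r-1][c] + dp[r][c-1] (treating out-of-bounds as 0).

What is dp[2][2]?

r\c   0   1   2   3
  0   1   1   1   1
  1   1   2   3   4
  2   1   0   3   7
  3   0   0   0   7
  4   0   0   0   7

3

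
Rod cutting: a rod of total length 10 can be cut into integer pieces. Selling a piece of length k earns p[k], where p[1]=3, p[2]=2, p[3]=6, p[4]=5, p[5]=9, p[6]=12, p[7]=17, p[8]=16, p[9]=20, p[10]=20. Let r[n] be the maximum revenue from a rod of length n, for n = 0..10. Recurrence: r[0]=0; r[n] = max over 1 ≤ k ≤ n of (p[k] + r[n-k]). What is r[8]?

   n    0    1    2    3    4    5    6    7    8    9   10
r[n]    0    3    6    9   12   15   18   21   24   27   30

24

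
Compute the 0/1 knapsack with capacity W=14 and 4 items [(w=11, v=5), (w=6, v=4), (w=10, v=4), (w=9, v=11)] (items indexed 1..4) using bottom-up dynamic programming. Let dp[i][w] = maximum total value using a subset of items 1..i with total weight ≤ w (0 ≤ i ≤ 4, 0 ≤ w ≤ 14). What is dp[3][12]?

i\w   0   1   2   3   4   5   6   7   8   9  10  11  12  13  14
  0   0   0   0   0   0   0   0   0   0   0   0   0   0   0   0
  1   0   0   0   0   0   0   0   0   0   0   0   5   5   5   5
  2   0   0   0   0   0   0   4   4   4   4   4   5   5   5   5
  3   0   0   0   0   0   0   4   4   4   4   4   5   5   5   5
  4   0   0   0   0   0   0   4   4   4  11  11  11  11  11  11

5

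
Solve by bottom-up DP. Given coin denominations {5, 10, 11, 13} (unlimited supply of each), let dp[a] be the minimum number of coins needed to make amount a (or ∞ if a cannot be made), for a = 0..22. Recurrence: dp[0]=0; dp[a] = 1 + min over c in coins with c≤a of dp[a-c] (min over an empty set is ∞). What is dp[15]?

 a  0  1  2  3  4  5  6  7  8  9 10 11 12 13 14 15 16 17 18 19 20 21 22
dp  0  -  -  -  -  1  -  -  -  -  1  1  -  1  -  2  2  -  2  -  2  2  2
(- denotes ∞ / unreachable)

2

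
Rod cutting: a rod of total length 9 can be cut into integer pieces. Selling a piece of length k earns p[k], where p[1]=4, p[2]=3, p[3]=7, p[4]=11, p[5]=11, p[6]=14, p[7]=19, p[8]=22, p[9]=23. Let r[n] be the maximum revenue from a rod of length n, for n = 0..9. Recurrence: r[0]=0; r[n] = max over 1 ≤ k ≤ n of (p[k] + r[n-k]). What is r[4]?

16

   n    0    1    2    3    4    5    6    7    8    9
r[n]    0    4    8   12   16   20   24   28   32   36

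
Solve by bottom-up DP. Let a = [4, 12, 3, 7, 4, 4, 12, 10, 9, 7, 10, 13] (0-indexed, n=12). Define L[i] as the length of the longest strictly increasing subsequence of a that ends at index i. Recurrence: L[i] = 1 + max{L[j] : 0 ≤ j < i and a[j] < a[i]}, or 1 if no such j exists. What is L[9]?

3

   i    0    1    2    3    4    5    6    7    8    9   10   11
a[i]    4   12    3    7    4    4   12   10    9    7   10   13
L[i]    1    2    1    2    2    2    3    3    3    3    4    5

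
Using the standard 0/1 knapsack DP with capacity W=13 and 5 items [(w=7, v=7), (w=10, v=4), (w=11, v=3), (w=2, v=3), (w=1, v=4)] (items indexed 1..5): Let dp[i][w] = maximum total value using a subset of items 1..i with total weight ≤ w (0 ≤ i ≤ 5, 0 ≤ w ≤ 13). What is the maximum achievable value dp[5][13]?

14

i\w   0   1   2   3   4   5   6   7   8   9  10  11  12  13
  0   0   0   0   0   0   0   0   0   0   0   0   0   0   0
  1   0   0   0   0   0   0   0   7   7   7   7   7   7   7
  2   0   0   0   0   0   0   0   7   7   7   7   7   7   7
  3   0   0   0   0   0   0   0   7   7   7   7   7   7   7
  4   0   0   3   3   3   3   3   7   7  10  10  10  10  10
  5   0   4   4   7   7   7   7   7  11  11  14  14  14  14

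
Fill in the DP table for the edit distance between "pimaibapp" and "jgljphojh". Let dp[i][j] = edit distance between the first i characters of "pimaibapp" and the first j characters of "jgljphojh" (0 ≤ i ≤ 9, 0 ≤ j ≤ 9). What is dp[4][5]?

   ''  j  g  l  j  p  h  o  j  h
''  0  1  2  3  4  5  6  7  8  9
 p  1  1  2  3  4  4  5  6  7  8
 i  2  2  2  3  4  5  5  6  7  8
 m  3  3  3  3  4  5  6  6  7  8
 a  4  4  4  4  4  5  6  7  7  8
 i  5  5  5  5  5  5  6  7  8  8
 b  6  6  6  6  6  6  6  7  8  9
 a  7  7  7  7  7  7  7  7  8  9
 p  8  8  8  8  8  7  8  8  8  9
 p  9  9  9  9  9  8  8  9  9  9

5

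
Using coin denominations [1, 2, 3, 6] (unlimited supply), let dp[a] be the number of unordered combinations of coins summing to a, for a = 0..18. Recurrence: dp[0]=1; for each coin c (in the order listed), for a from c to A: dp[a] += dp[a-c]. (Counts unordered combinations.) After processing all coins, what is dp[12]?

27

after  coin     0     1     2     3     4     5     6     7     8     9    10    11    12    13    14    15    16    17    18
          1     1     1     1     1     1     1     1     1     1     1     1     1     1     1     1     1     1     1     1
          2     1     1     2     2     3     3     4     4     5     5     6     6     7     7     8     8     9     9    10
          3     1     1     2     3     4     5     7     8    10    12    14    16    19    21    24    27    30    33    37
          6     1     1     2     3     4     5     8     9    12    15    18    21    27    30    36    42    48    54    64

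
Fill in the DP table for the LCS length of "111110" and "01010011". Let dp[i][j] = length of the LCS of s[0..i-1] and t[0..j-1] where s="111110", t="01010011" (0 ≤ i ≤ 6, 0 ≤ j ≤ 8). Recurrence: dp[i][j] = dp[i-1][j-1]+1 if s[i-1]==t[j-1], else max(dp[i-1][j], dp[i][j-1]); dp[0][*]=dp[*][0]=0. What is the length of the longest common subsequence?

   ''  0  1  0  1  0  0  1  1
''  0  0  0  0  0  0  0  0  0
 1  0  0  1  1  1  1  1  1  1
 1  0  0  1  1  2  2  2  2  2
 1  0  0  1  1  2  2  2  3  3
 1  0  0  1  1  2  2  2  3  4
 1  0  0  1  1  2  2  2  3  4
 0  0  1  1  2  2  3  3  3  4

4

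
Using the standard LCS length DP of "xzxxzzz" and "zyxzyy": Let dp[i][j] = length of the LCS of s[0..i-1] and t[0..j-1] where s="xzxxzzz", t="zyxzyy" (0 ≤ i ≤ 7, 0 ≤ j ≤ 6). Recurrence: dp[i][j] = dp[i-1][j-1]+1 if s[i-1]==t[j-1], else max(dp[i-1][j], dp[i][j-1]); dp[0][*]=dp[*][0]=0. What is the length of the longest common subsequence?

3

   ''  z  y  x  z  y  y
''  0  0  0  0  0  0  0
 x  0  0  0  1  1  1  1
 z  0  1  1  1  2  2  2
 x  0  1  1  2  2  2  2
 x  0  1  1  2  2  2  2
 z  0  1  1  2  3  3  3
 z  0  1  1  2  3  3  3
 z  0  1  1  2  3  3  3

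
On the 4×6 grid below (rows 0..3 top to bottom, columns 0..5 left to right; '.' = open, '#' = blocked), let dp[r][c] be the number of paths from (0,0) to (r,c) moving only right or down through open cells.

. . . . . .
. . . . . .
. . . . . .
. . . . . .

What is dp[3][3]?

20

r\c   0   1   2   3   4   5
  0   1   1   1   1   1   1
  1   1   2   3   4   5   6
  2   1   3   6  10  15  21
  3   1   4  10  20  35  56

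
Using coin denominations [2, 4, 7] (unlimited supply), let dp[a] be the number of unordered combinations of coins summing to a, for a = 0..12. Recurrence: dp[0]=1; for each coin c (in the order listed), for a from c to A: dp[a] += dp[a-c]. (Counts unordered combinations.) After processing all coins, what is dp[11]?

2

after  coin     0     1     2     3     4     5     6     7     8     9    10    11    12
          2     1     0     1     0     1     0     1     0     1     0     1     0     1
          4     1     0     1     0     2     0     2     0     3     0     3     0     4
          7     1     0     1     0     2     0     2     1     3     1     3     2     4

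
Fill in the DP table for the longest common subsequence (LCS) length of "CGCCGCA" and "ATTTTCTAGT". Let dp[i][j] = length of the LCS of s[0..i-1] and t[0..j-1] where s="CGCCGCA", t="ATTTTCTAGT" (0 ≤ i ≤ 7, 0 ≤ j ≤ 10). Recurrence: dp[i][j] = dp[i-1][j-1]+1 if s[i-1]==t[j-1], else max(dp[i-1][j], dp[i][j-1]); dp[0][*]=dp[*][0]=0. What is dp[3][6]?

   ''  A  T  T  T  T  C  T  A  G  T
''  0  0  0  0  0  0  0  0  0  0  0
 C  0  0  0  0  0  0  1  1  1  1  1
 G  0  0  0  0  0  0  1  1  1  2  2
 C  0  0  0  0  0  0  1  1  1  2  2
 C  0  0  0  0  0  0  1  1  1  2  2
 G  0  0  0  0  0  0  1  1  1  2  2
 C  0  0  0  0  0  0  1  1  1  2  2
 A  0  1  1  1  1  1  1  1  2  2  2

1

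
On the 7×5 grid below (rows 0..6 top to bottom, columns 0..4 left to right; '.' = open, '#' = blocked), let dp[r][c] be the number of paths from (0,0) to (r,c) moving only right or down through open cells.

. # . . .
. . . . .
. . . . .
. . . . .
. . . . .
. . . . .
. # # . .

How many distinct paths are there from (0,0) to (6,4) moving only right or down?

105

r\c   0   1   2   3   4
  0   1   0   0   0   0
  1   1   1   1   1   1
  2   1   2   3   4   5
  3   1   3   6  10  15
  4   1   4  10  20  35
  5   1   5  15  35  70
  6   1   0   0  35 105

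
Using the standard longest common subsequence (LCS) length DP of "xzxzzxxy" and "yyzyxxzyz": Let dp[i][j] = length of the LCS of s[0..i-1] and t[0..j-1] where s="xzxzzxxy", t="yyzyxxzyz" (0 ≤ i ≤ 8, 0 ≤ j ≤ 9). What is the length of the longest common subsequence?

4

   ''  y  y  z  y  x  x  z  y  z
''  0  0  0  0  0  0  0  0  0  0
 x  0  0  0  0  0  1  1  1  1  1
 z  0  0  0  1  1  1  1  2  2  2
 x  0  0  0  1  1  2  2  2  2  2
 z  0  0  0  1  1  2  2  3  3  3
 z  0  0  0  1  1  2  2  3  3  4
 x  0  0  0  1  1  2  3  3  3  4
 x  0  0  0  1  1  2  3  3  3  4
 y  0  1  1  1  2  2  3  3  4  4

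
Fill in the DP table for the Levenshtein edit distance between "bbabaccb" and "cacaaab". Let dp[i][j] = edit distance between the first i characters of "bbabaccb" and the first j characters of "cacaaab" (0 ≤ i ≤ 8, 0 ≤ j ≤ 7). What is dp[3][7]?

6

   ''  c  a  c  a  a  a  b
''  0  1  2  3  4  5  6  7
 b  1  1  2  3  4  5  6  6
 b  2  2  2  3  4  5  6  6
 a  3  3  2  3  3  4  5  6
 b  4  4  3  3  4  4  5  5
 a  5  5  4  4  3  4  4  5
 c  6  5  5  4  4  4  5  5
 c  7  6  6  5  5  5  5  6
 b  8  7  7  6  6  6  6  5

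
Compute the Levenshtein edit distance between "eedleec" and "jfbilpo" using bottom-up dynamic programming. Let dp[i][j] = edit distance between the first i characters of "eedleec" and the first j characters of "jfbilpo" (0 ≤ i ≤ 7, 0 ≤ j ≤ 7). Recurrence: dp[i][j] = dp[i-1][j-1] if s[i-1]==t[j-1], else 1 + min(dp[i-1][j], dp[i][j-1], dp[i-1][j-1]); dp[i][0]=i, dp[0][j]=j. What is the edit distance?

   ''  j  f  b  i  l  p  o
''  0  1  2  3  4  5  6  7
 e  1  1  2  3  4  5  6  7
 e  2  2  2  3  4  5  6  7
 d  3  3  3  3  4  5  6  7
 l  4  4  4  4  4  4  5  6
 e  5  5  5  5  5  5  5  6
 e  6  6  6  6  6  6  6  6
 c  7  7  7  7  7  7  7  7

7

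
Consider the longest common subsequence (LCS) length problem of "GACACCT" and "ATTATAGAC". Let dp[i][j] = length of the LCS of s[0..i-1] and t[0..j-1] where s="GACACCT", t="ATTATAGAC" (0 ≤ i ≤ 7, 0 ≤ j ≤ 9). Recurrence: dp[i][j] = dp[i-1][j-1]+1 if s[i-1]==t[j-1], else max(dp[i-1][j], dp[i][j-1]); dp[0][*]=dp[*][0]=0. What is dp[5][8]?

2

   ''  A  T  T  A  T  A  G  A  C
''  0  0  0  0  0  0  0  0  0  0
 G  0  0  0  0  0  0  0  1  1  1
 A  0  1  1  1  1  1  1  1  2  2
 C  0  1  1  1  1  1  1  1  2  3
 A  0  1  1  1  2  2  2  2  2  3
 C  0  1  1  1  2  2  2  2  2  3
 C  0  1  1  1  2  2  2  2  2  3
 T  0  1  2  2  2  3  3  3  3  3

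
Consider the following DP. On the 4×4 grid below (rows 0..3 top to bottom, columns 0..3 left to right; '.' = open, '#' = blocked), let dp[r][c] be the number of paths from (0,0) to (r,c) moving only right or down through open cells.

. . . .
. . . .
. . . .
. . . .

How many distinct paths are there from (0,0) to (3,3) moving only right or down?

20

r\c   0   1   2   3
  0   1   1   1   1
  1   1   2   3   4
  2   1   3   6  10
  3   1   4  10  20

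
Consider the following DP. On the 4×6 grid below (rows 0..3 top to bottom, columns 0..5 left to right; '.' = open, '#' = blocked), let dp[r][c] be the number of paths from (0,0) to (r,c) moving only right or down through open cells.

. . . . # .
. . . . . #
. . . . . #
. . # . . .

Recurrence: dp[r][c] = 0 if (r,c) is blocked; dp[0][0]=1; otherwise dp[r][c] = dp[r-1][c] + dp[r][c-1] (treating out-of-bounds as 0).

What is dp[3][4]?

r\c   0   1   2   3   4   5
  0   1   1   1   1   0   0
  1   1   2   3   4   4   0
  2   1   3   6  10  14   0
  3   1   4   0  10  24  24

24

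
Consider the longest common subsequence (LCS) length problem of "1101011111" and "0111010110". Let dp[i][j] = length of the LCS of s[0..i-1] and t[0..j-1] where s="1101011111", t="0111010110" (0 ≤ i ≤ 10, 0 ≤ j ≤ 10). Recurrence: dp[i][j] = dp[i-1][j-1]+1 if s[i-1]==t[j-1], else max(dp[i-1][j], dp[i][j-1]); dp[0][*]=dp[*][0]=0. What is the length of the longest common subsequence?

   ''  0  1  1  1  0  1  0  1  1  0
''  0  0  0  0  0  0  0  0  0  0  0
 1  0  0  1  1  1  1  1  1  1  1  1
 1  0  0  1  2  2  2  2  2  2  2  2
 0  0  1  1  2  2  3  3  3  3  3  3
 1  0  1  2  2  3  3  4  4  4  4  4
 0  0  1  2  2  3  4  4  5  5  5  5
 1  0  1  2  3  3  4  5  5  6  6  6
 1  0  1  2  3  4  4  5  5  6  7  7
 1  0  1  2  3  4  4  5  5  6  7  7
 1  0  1  2  3  4  4  5  5  6  7  7
 1  0  1  2  3  4  4  5  5  6  7  7

7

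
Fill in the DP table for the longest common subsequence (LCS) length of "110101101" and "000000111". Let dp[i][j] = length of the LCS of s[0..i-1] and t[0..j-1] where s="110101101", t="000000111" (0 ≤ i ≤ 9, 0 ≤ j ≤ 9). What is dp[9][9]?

   ''  0  0  0  0  0  0  1  1  1
''  0  0  0  0  0  0  0  0  0  0
 1  0  0  0  0  0  0  0  1  1  1
 1  0  0  0  0  0  0  0  1  2  2
 0  0  1  1  1  1  1  1  1  2  2
 1  0  1  1  1  1  1  1  2  2  3
 0  0  1  2  2  2  2  2  2  2  3
 1  0  1  2  2  2  2  2  3  3  3
 1  0  1  2  2  2  2  2  3  4  4
 0  0  1  2  3  3  3  3  3  4  4
 1  0  1  2  3  3  3  3  4  4  5

5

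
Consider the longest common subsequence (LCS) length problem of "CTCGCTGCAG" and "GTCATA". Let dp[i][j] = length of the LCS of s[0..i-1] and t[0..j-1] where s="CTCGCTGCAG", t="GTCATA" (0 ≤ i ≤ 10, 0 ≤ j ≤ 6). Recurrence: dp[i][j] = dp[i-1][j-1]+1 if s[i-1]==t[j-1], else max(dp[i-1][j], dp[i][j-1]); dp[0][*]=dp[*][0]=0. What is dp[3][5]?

   ''  G  T  C  A  T  A
''  0  0  0  0  0  0  0
 C  0  0  0  1  1  1  1
 T  0  0  1  1  1  2  2
 C  0  0  1  2  2  2  2
 G  0  1  1  2  2  2  2
 C  0  1  1  2  2  2  2
 T  0  1  2  2  2  3  3
 G  0  1  2  2  2  3  3
 C  0  1  2  3  3  3  3
 A  0  1  2  3  4  4  4
 G  0  1  2  3  4  4  4

2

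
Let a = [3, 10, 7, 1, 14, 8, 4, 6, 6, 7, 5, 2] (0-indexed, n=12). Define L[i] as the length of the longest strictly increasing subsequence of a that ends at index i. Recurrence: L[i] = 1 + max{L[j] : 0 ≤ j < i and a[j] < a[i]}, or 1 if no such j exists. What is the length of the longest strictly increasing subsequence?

4

   i    0    1    2    3    4    5    6    7    8    9   10   11
a[i]    3   10    7    1   14    8    4    6    6    7    5    2
L[i]    1    2    2    1    3    3    2    3    3    4    3    2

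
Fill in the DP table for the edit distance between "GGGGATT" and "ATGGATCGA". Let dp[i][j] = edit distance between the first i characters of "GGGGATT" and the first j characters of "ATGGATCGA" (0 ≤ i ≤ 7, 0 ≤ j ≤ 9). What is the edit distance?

5

   ''  A  T  G  G  A  T  C  G  A
''  0  1  2  3  4  5  6  7  8  9
 G  1  1  2  2  3  4  5  6  7  8
 G  2  2  2  2  2  3  4  5  6  7
 G  3  3  3  2  2  3  4  5  5  6
 G  4  4  4  3  2  3  4  5  5  6
 A  5  4  5  4  3  2  3  4  5  5
 T  6  5  4  5  4  3  2  3  4  5
 T  7  6  5  5  5  4  3  3  4  5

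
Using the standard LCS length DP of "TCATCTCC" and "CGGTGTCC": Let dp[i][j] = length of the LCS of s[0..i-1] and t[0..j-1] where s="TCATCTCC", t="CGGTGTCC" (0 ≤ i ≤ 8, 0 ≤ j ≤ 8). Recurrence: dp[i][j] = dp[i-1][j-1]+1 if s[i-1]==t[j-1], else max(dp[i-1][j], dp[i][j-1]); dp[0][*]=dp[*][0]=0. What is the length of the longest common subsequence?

   ''  C  G  G  T  G  T  C  C
''  0  0  0  0  0  0  0  0  0
 T  0  0  0  0  1  1  1  1  1
 C  0  1  1  1  1  1  1  2  2
 A  0  1  1  1  1  1  1  2  2
 T  0  1  1  1  2  2  2  2  2
 C  0  1  1  1  2  2  2  3  3
 T  0  1  1  1  2  2  3  3  3
 C  0  1  1  1  2  2  3  4  4
 C  0  1  1  1  2  2  3  4  5

5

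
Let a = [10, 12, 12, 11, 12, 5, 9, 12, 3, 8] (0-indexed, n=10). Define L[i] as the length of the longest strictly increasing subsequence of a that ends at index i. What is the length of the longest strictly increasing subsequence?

   i    0    1    2    3    4    5    6    7    8    9
a[i]   10   12   12   11   12    5    9   12    3    8
L[i]    1    2    2    2    3    1    2    3    1    2

3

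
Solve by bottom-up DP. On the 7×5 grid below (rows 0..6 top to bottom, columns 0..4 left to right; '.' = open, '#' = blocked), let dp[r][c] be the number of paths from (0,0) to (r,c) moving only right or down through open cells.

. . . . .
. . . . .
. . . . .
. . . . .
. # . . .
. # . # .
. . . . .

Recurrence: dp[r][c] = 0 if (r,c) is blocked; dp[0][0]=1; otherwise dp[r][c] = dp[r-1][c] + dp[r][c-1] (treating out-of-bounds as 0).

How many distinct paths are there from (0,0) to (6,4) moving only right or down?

76

r\c   0   1   2   3   4
  0   1   1   1   1   1
  1   1   2   3   4   5
  2   1   3   6  10  15
  3   1   4  10  20  35
  4   1   0  10  30  65
  5   1   0  10   0  65
  6   1   1  11  11  76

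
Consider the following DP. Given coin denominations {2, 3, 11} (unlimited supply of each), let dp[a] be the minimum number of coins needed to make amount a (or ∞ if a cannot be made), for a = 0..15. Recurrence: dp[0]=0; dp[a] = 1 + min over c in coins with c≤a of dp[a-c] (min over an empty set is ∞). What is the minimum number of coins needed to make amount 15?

3

 a  0  1  2  3  4  5  6  7  8  9 10 11 12 13 14 15
dp  0  -  1  1  2  2  2  3  3  3  4  1  4  2  2  3
(- denotes ∞ / unreachable)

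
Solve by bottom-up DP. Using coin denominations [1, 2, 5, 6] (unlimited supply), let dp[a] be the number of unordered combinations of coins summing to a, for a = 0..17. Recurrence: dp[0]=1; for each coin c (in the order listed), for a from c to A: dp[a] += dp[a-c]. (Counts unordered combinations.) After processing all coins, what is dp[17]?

after  coin     0     1     2     3     4     5     6     7     8     9    10    11    12    13    14    15    16    17
          1     1     1     1     1     1     1     1     1     1     1     1     1     1     1     1     1     1     1
          2     1     1     2     2     3     3     4     4     5     5     6     6     7     7     8     8     9     9
          5     1     1     2     2     3     4     5     6     7     8    10    11    13    14    16    18    20    22
          6     1     1     2     2     3     4     6     7     9    10    13    15    19    21    25    28    33    37

37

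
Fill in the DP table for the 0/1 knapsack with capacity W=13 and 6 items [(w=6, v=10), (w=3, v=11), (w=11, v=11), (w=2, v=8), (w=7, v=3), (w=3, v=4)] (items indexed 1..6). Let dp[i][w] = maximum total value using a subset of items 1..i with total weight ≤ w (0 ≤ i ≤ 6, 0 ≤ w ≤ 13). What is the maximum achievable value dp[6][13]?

i\w   0   1   2   3   4   5   6   7   8   9  10  11  12  13
  0   0   0   0   0   0   0   0   0   0   0   0   0   0   0
  1   0   0   0   0   0   0  10  10  10  10  10  10  10  10
  2   0   0   0  11  11  11  11  11  11  21  21  21  21  21
  3   0   0   0  11  11  11  11  11  11  21  21  21  21  21
  4   0   0   8  11  11  19  19  19  19  21  21  29  29  29
  5   0   0   8  11  11  19  19  19  19  21  21  29  29  29
  6   0   0   8  11  11  19  19  19  23  23  23  29  29  29

29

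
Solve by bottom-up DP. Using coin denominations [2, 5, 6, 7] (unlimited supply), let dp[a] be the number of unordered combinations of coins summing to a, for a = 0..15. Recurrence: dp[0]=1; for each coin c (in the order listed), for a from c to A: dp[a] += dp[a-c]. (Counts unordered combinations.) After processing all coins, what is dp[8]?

2

after  coin     0     1     2     3     4     5     6     7     8     9    10    11    12    13    14    15
          2     1     0     1     0     1     0     1     0     1     0     1     0     1     0     1     0
          5     1     0     1     0     1     1     1     1     1     1     2     1     2     1     2     2
          6     1     0     1     0     1     1     2     1     2     1     3     2     4     2     4     3
          7     1     0     1     0     1     1     2     2     2     2     3     3     5     4     6     5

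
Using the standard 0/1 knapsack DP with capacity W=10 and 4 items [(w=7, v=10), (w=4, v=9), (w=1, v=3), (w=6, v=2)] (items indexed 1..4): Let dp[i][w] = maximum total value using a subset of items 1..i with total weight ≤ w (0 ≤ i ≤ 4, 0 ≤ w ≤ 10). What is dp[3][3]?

3

i\w   0   1   2   3   4   5   6   7   8   9  10
  0   0   0   0   0   0   0   0   0   0   0   0
  1   0   0   0   0   0   0   0  10  10  10  10
  2   0   0   0   0   9   9   9  10  10  10  10
  3   0   3   3   3   9  12  12  12  13  13  13
  4   0   3   3   3   9  12  12  12  13  13  13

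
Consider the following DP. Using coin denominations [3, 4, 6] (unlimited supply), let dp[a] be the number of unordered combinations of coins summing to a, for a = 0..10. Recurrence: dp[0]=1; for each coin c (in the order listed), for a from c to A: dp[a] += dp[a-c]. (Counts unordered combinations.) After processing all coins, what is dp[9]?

after  coin     0     1     2     3     4     5     6     7     8     9    10
          3     1     0     0     1     0     0     1     0     0     1     0
          4     1     0     0     1     1     0     1     1     1     1     1
          6     1     0     0     1     1     0     2     1     1     2     2

2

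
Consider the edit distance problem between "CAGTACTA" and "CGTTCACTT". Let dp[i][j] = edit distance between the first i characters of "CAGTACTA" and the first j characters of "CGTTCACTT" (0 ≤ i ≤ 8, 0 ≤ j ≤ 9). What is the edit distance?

4

   ''  C  G  T  T  C  A  C  T  T
''  0  1  2  3  4  5  6  7  8  9
 C  1  0  1  2  3  4  5  6  7  8
 A  2  1  1  2  3  4  4  5  6  7
 G  3  2  1  2  3  4  5  5  6  7
 T  4  3  2  1  2  3  4  5  5  6
 A  5  4  3  2  2  3  3  4  5  6
 C  6  5  4  3  3  2  3  3  4  5
 T  7  6  5  4  3  3  3  4  3  4
 A  8  7  6  5  4  4  3  4  4  4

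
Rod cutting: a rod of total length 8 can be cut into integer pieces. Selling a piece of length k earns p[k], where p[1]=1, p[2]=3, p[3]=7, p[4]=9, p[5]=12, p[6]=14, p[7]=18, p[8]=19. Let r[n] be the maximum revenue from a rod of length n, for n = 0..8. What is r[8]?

   n    0    1    2    3    4    5    6    7    8
r[n]    0    1    3    7    9   12   14   18   19

19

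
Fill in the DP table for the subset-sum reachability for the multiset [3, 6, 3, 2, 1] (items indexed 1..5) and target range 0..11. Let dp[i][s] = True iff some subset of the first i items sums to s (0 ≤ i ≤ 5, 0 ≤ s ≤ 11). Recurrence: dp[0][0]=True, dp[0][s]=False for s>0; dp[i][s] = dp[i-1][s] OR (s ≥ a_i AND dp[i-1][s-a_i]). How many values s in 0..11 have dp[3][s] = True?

i\s   0   1   2   3   4   5   6   7   8   9  10  11
  0   T   F   F   F   F   F   F   F   F   F   F   F
  1   T   F   F   T   F   F   F   F   F   F   F   F
  2   T   F   F   T   F   F   T   F   F   T   F   F
  3   T   F   F   T   F   F   T   F   F   T   F   F
  4   T   F   T   T   F   T   T   F   T   T   F   T
  5   T   T   T   T   T   T   T   T   T   T   T   T

4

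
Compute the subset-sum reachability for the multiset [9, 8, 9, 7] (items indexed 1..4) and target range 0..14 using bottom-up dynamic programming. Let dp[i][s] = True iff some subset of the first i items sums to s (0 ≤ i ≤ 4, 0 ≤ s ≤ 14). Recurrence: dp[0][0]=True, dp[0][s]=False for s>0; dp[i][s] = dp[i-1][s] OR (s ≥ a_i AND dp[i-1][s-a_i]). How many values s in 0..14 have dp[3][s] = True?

3

i\s   0   1   2   3   4   5   6   7   8   9  10  11  12  13  14
  0   T   F   F   F   F   F   F   F   F   F   F   F   F   F   F
  1   T   F   F   F   F   F   F   F   F   T   F   F   F   F   F
  2   T   F   F   F   F   F   F   F   T   T   F   F   F   F   F
  3   T   F   F   F   F   F   F   F   T   T   F   F   F   F   F
  4   T   F   F   F   F   F   F   T   T   T   F   F   F   F   F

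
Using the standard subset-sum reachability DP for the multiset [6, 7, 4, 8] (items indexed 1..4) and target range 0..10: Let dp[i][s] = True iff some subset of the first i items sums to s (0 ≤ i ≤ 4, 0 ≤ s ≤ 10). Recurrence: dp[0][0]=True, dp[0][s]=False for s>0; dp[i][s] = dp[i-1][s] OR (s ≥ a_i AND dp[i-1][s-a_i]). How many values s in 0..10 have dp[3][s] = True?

i\s   0   1   2   3   4   5   6   7   8   9  10
  0   T   F   F   F   F   F   F   F   F   F   F
  1   T   F   F   F   F   F   T   F   F   F   F
  2   T   F   F   F   F   F   T   T   F   F   F
  3   T   F   F   F   T   F   T   T   F   F   T
  4   T   F   F   F   T   F   T   T   T   F   T

5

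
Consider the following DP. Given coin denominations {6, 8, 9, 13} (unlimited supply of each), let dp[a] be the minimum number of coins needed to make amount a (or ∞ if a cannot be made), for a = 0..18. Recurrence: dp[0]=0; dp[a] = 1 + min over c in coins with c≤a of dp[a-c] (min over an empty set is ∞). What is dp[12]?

2

 a  0  1  2  3  4  5  6  7  8  9 10 11 12 13 14 15 16 17 18
dp  0  -  -  -  -  -  1  -  1  1  -  -  2  1  2  2  2  2  2
(- denotes ∞ / unreachable)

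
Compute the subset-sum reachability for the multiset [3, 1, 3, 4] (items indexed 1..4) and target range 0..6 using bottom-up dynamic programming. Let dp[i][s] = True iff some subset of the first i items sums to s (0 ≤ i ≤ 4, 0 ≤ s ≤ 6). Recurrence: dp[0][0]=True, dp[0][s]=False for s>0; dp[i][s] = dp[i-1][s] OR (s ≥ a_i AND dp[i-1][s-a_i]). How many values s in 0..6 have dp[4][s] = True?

6

i\s   0   1   2   3   4   5   6
  0   T   F   F   F   F   F   F
  1   T   F   F   T   F   F   F
  2   T   T   F   T   T   F   F
  3   T   T   F   T   T   F   T
  4   T   T   F   T   T   T   T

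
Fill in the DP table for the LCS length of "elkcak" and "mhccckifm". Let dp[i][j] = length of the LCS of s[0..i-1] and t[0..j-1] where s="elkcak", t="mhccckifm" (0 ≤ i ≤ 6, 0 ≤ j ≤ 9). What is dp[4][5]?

1

   ''  m  h  c  c  c  k  i  f  m
''  0  0  0  0  0  0  0  0  0  0
 e  0  0  0  0  0  0  0  0  0  0
 l  0  0  0  0  0  0  0  0  0  0
 k  0  0  0  0  0  0  1  1  1  1
 c  0  0  0  1  1  1  1  1  1  1
 a  0  0  0  1  1  1  1  1  1  1
 k  0  0  0  1  1  1  2  2  2  2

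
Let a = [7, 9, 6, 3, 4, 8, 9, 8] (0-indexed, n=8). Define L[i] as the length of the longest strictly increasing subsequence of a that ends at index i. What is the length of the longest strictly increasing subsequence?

   i    0    1    2    3    4    5    6    7
a[i]    7    9    6    3    4    8    9    8
L[i]    1    2    1    1    2    3    4    3

4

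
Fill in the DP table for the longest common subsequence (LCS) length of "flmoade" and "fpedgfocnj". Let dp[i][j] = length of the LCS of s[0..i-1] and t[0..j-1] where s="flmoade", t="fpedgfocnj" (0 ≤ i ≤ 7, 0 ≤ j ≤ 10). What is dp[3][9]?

1

   ''  f  p  e  d  g  f  o  c  n  j
''  0  0  0  0  0  0  0  0  0  0  0
 f  0  1  1  1  1  1  1  1  1  1  1
 l  0  1  1  1  1  1  1  1  1  1  1
 m  0  1  1  1  1  1  1  1  1  1  1
 o  0  1  1  1  1  1  1  2  2  2  2
 a  0  1  1  1  1  1  1  2  2  2  2
 d  0  1  1  1  2  2  2  2  2  2  2
 e  0  1  1  2  2  2  2  2  2  2  2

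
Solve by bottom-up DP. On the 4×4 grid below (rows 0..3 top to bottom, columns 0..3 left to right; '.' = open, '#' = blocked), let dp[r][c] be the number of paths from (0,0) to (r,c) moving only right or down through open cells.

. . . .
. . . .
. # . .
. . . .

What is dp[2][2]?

3

r\c   0   1   2   3
  0   1   1   1   1
  1   1   2   3   4
  2   1   0   3   7
  3   1   1   4  11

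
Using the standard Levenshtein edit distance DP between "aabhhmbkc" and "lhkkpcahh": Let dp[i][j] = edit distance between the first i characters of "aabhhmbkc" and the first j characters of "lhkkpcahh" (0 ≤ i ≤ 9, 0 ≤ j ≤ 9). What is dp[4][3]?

   ''  l  h  k  k  p  c  a  h  h
''  0  1  2  3  4  5  6  7  8  9
 a  1  1  2  3  4  5  6  6  7  8
 a  2  2  2  3  4  5  6  6  7  8
 b  3  3  3  3  4  5  6  7  7  8
 h  4  4  3  4  4  5  6  7  7  7
 h  5  5  4  4  5  5  6  7  7  7
 m  6  6  5  5  5  6  6  7  8  8
 b  7  7  6  6  6  6  7  7  8  9
 k  8  8  7  6  6  7  7  8  8  9
 c  9  9  8  7  7  7  7  8  9  9

4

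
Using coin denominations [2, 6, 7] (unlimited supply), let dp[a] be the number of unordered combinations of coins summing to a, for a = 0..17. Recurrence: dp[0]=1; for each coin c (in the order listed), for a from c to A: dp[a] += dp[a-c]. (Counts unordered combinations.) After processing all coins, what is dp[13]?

2

after  coin     0     1     2     3     4     5     6     7     8     9    10    11    12    13    14    15    16    17
          2     1     0     1     0     1     0     1     0     1     0     1     0     1     0     1     0     1     0
          6     1     0     1     0     1     0     2     0     2     0     2     0     3     0     3     0     3     0
          7     1     0     1     0     1     0     2     1     2     1     2     1     3     2     4     2     4     2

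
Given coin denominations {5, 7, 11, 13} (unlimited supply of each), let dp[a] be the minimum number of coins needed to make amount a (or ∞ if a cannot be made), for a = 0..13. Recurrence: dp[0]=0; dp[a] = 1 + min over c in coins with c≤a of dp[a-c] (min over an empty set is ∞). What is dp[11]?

1

 a  0  1  2  3  4  5  6  7  8  9 10 11 12 13
dp  0  -  -  -  -  1  -  1  -  -  2  1  2  1
(- denotes ∞ / unreachable)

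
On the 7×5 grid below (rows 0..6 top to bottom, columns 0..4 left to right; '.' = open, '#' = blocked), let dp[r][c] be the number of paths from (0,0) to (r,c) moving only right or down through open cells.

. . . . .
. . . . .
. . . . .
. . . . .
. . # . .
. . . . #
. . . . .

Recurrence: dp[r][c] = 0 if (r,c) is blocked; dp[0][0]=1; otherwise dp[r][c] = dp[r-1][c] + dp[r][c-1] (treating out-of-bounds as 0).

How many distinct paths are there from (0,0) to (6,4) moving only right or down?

39

r\c   0   1   2   3   4
  0   1   1   1   1   1
  1   1   2   3   4   5
  2   1   3   6  10  15
  3   1   4  10  20  35
  4   1   5   0  20  55
  5   1   6   6  26   0
  6   1   7  13  39  39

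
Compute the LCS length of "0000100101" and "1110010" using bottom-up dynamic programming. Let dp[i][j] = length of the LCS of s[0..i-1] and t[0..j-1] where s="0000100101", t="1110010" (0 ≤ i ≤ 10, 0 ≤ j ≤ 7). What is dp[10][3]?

3

   ''  1  1  1  0  0  1  0
''  0  0  0  0  0  0  0  0
 0  0  0  0  0  1  1  1  1
 0  0  0  0  0  1  2  2  2
 0  0  0  0  0  1  2  2  3
 0  0  0  0  0  1  2  2  3
 1  0  1  1  1  1  2  3  3
 0  0  1  1  1  2  2  3  4
 0  0  1  1  1  2  3  3  4
 1  0  1  2  2  2  3  4  4
 0  0  1  2  2  3  3  4  5
 1  0  1  2  3  3  3  4  5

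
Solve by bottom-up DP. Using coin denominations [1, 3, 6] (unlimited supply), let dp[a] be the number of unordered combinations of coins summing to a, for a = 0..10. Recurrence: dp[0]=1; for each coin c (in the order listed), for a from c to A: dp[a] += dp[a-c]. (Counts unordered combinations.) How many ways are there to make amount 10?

6

after  coin     0     1     2     3     4     5     6     7     8     9    10
          1     1     1     1     1     1     1     1     1     1     1     1
          3     1     1     1     2     2     2     3     3     3     4     4
          6     1     1     1     2     2     2     4     4     4     6     6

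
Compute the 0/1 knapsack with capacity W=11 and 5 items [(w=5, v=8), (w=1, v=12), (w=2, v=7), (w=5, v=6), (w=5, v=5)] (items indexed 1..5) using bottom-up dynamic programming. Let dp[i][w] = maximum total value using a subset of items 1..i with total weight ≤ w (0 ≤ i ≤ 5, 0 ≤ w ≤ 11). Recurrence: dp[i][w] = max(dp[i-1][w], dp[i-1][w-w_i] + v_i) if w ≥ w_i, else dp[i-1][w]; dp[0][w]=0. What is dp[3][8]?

27

i\w   0   1   2   3   4   5   6   7   8   9  10  11
  0   0   0   0   0   0   0   0   0   0   0   0   0
  1   0   0   0   0   0   8   8   8   8   8   8   8
  2   0  12  12  12  12  12  20  20  20  20  20  20
  3   0  12  12  19  19  19  20  20  27  27  27  27
  4   0  12  12  19  19  19  20  20  27  27  27  27
  5   0  12  12  19  19  19  20  20  27  27  27  27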